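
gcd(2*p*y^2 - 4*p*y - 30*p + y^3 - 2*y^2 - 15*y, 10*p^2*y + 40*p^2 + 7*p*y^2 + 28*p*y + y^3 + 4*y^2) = 2*p + y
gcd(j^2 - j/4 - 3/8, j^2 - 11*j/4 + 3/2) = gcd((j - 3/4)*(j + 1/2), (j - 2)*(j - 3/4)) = j - 3/4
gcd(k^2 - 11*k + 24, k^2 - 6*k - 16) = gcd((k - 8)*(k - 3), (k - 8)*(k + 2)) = k - 8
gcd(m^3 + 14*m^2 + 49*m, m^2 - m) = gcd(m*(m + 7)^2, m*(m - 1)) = m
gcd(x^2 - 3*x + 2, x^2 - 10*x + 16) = x - 2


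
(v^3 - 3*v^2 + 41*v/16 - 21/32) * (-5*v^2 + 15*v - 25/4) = -5*v^5 + 30*v^4 - 1025*v^3/16 + 1935*v^2/32 - 1655*v/64 + 525/128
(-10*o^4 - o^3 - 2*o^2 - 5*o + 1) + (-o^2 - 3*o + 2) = -10*o^4 - o^3 - 3*o^2 - 8*o + 3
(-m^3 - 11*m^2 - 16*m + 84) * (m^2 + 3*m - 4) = -m^5 - 14*m^4 - 45*m^3 + 80*m^2 + 316*m - 336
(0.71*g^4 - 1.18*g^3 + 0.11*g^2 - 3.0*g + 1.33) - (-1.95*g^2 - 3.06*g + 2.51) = 0.71*g^4 - 1.18*g^3 + 2.06*g^2 + 0.0600000000000001*g - 1.18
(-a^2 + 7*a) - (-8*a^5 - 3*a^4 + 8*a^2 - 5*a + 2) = 8*a^5 + 3*a^4 - 9*a^2 + 12*a - 2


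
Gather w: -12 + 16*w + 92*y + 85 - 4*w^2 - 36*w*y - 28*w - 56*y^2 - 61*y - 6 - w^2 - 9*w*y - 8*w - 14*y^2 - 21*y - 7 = -5*w^2 + w*(-45*y - 20) - 70*y^2 + 10*y + 60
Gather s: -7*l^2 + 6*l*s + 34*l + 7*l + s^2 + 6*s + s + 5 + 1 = -7*l^2 + 41*l + s^2 + s*(6*l + 7) + 6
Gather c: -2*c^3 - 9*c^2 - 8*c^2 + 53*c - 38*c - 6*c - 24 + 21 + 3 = -2*c^3 - 17*c^2 + 9*c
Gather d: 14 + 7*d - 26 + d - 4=8*d - 16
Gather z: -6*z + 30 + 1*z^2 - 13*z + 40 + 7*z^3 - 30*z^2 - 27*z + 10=7*z^3 - 29*z^2 - 46*z + 80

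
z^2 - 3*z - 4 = (z - 4)*(z + 1)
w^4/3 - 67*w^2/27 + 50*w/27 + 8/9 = (w/3 + 1)*(w - 2)*(w - 4/3)*(w + 1/3)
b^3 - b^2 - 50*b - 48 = (b - 8)*(b + 1)*(b + 6)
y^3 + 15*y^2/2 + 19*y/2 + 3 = (y + 1/2)*(y + 1)*(y + 6)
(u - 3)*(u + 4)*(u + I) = u^3 + u^2 + I*u^2 - 12*u + I*u - 12*I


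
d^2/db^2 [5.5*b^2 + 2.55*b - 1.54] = 11.0000000000000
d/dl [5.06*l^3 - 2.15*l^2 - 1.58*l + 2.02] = 15.18*l^2 - 4.3*l - 1.58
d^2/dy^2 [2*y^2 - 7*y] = 4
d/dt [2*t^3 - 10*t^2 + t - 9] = 6*t^2 - 20*t + 1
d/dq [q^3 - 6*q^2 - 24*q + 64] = 3*q^2 - 12*q - 24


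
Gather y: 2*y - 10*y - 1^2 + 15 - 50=-8*y - 36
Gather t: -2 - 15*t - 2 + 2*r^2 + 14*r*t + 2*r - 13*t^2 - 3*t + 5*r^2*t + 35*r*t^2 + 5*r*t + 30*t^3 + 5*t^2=2*r^2 + 2*r + 30*t^3 + t^2*(35*r - 8) + t*(5*r^2 + 19*r - 18) - 4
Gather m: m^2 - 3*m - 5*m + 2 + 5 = m^2 - 8*m + 7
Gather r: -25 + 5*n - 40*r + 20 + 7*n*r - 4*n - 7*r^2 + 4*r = n - 7*r^2 + r*(7*n - 36) - 5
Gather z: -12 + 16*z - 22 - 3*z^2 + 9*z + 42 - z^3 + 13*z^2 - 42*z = -z^3 + 10*z^2 - 17*z + 8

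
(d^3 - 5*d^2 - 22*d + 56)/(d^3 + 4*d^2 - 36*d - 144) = (d^2 - 9*d + 14)/(d^2 - 36)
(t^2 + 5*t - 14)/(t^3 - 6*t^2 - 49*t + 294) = (t - 2)/(t^2 - 13*t + 42)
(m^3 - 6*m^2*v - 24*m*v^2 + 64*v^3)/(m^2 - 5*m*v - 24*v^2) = (m^2 + 2*m*v - 8*v^2)/(m + 3*v)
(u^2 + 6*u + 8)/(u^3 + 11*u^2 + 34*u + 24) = (u + 2)/(u^2 + 7*u + 6)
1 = 1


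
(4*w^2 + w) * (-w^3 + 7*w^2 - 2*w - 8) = -4*w^5 + 27*w^4 - w^3 - 34*w^2 - 8*w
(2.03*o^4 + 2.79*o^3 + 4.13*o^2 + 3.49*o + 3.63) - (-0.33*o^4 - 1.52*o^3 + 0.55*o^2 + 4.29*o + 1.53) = 2.36*o^4 + 4.31*o^3 + 3.58*o^2 - 0.8*o + 2.1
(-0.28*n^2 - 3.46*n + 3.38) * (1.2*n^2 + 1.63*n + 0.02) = -0.336*n^4 - 4.6084*n^3 - 1.5894*n^2 + 5.4402*n + 0.0676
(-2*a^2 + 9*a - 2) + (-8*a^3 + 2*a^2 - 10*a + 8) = -8*a^3 - a + 6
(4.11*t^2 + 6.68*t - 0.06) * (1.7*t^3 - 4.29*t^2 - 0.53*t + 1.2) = 6.987*t^5 - 6.2759*t^4 - 30.9375*t^3 + 1.649*t^2 + 8.0478*t - 0.072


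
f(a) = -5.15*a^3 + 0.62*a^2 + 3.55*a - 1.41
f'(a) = -15.45*a^2 + 1.24*a + 3.55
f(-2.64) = 88.30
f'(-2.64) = -107.40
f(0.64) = -0.23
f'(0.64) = -1.98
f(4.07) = -323.90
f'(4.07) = -247.33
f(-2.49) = 73.10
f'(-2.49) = -95.33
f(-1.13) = 2.80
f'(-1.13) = -17.58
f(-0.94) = 0.08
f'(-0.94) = -11.27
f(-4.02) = 328.91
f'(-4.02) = -251.11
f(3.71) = -242.69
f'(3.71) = -204.50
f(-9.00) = 3771.21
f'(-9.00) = -1259.06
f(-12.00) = 8944.47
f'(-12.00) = -2236.13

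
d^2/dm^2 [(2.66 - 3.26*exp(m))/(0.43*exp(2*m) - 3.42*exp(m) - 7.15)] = (-0.602774*exp(4*m) - 2.82682*exp(3*m) - 71.872608*exp(2*m) + 143.541884*exp(m) - 231.70433)*exp(m)/(0.079507*exp(6*m) - 1.897074*exp(5*m) + 11.122251*exp(4*m) + 23.087052*exp(3*m) - 184.939755*exp(2*m) - 524.51685*exp(m) - 365.525875)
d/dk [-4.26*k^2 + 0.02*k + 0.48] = 0.02 - 8.52*k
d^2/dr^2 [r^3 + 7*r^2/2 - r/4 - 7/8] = 6*r + 7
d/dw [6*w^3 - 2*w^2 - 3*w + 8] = 18*w^2 - 4*w - 3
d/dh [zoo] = 0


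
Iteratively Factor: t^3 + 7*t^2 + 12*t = (t + 3)*(t^2 + 4*t) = t*(t + 3)*(t + 4)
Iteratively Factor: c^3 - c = (c - 1)*(c^2 + c) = (c - 1)*(c + 1)*(c)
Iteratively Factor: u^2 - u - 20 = (u + 4)*(u - 5)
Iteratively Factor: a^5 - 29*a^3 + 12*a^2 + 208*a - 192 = (a - 4)*(a^4 + 4*a^3 - 13*a^2 - 40*a + 48) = (a - 4)*(a - 3)*(a^3 + 7*a^2 + 8*a - 16) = (a - 4)*(a - 3)*(a + 4)*(a^2 + 3*a - 4) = (a - 4)*(a - 3)*(a + 4)^2*(a - 1)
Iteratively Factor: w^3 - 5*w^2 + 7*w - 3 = (w - 1)*(w^2 - 4*w + 3) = (w - 3)*(w - 1)*(w - 1)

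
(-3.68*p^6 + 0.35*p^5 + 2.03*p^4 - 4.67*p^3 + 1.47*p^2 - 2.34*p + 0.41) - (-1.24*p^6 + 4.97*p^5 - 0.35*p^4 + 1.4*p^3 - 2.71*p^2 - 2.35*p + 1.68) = -2.44*p^6 - 4.62*p^5 + 2.38*p^4 - 6.07*p^3 + 4.18*p^2 + 0.0100000000000002*p - 1.27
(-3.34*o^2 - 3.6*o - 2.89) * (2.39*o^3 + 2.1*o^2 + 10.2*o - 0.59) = -7.9826*o^5 - 15.618*o^4 - 48.5351*o^3 - 40.8184*o^2 - 27.354*o + 1.7051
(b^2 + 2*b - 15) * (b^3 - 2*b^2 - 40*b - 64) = b^5 - 59*b^3 - 114*b^2 + 472*b + 960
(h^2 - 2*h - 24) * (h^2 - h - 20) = h^4 - 3*h^3 - 42*h^2 + 64*h + 480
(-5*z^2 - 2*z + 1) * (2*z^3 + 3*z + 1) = -10*z^5 - 4*z^4 - 13*z^3 - 11*z^2 + z + 1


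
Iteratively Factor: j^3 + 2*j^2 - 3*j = (j)*(j^2 + 2*j - 3) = j*(j - 1)*(j + 3)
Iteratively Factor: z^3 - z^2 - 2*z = (z)*(z^2 - z - 2) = z*(z + 1)*(z - 2)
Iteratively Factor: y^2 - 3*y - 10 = (y - 5)*(y + 2)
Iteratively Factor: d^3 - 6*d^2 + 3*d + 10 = (d - 5)*(d^2 - d - 2) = (d - 5)*(d - 2)*(d + 1)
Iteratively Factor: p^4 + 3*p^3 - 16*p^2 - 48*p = (p)*(p^3 + 3*p^2 - 16*p - 48) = p*(p - 4)*(p^2 + 7*p + 12) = p*(p - 4)*(p + 4)*(p + 3)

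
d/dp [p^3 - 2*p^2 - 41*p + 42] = 3*p^2 - 4*p - 41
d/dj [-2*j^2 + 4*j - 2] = 4 - 4*j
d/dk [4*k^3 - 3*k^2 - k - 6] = 12*k^2 - 6*k - 1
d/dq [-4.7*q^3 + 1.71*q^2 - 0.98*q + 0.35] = -14.1*q^2 + 3.42*q - 0.98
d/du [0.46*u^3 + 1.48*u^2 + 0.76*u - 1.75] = 1.38*u^2 + 2.96*u + 0.76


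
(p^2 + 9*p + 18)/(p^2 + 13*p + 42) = (p + 3)/(p + 7)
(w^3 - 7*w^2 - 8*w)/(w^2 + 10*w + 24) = w*(w^2 - 7*w - 8)/(w^2 + 10*w + 24)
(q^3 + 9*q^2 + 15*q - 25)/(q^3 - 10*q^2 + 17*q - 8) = (q^2 + 10*q + 25)/(q^2 - 9*q + 8)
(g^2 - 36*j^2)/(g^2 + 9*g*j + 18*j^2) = (g - 6*j)/(g + 3*j)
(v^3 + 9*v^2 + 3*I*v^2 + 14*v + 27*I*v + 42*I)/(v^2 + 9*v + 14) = v + 3*I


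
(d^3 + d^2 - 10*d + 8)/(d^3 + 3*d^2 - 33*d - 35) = (d^3 + d^2 - 10*d + 8)/(d^3 + 3*d^2 - 33*d - 35)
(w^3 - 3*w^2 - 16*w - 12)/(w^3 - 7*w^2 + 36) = (w + 1)/(w - 3)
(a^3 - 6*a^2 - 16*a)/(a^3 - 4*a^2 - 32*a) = (a + 2)/(a + 4)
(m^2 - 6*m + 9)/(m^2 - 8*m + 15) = (m - 3)/(m - 5)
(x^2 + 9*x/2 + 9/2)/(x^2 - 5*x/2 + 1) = (2*x^2 + 9*x + 9)/(2*x^2 - 5*x + 2)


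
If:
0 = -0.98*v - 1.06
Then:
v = -1.08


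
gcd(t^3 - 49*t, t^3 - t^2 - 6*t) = t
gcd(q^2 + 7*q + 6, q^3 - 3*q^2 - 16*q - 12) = q + 1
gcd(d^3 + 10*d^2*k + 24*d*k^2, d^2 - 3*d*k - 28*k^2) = d + 4*k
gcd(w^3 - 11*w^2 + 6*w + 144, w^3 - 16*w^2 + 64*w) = w - 8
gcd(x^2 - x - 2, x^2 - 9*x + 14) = x - 2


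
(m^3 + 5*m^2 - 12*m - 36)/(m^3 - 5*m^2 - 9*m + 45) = (m^2 + 8*m + 12)/(m^2 - 2*m - 15)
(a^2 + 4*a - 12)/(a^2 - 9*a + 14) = (a + 6)/(a - 7)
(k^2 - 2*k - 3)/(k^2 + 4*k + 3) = (k - 3)/(k + 3)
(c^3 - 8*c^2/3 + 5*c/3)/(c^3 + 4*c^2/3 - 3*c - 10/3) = c*(c - 1)/(c^2 + 3*c + 2)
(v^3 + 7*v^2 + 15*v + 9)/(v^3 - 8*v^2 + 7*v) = (v^3 + 7*v^2 + 15*v + 9)/(v*(v^2 - 8*v + 7))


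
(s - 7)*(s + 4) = s^2 - 3*s - 28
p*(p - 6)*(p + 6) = p^3 - 36*p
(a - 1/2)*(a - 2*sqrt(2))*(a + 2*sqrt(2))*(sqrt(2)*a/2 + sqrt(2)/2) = sqrt(2)*a^4/2 + sqrt(2)*a^3/4 - 17*sqrt(2)*a^2/4 - 2*sqrt(2)*a + 2*sqrt(2)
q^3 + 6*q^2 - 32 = (q - 2)*(q + 4)^2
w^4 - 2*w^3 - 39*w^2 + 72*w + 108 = (w - 6)*(w - 3)*(w + 1)*(w + 6)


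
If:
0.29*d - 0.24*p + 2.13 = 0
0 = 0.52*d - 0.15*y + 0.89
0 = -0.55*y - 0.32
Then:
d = -1.88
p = 6.60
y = -0.58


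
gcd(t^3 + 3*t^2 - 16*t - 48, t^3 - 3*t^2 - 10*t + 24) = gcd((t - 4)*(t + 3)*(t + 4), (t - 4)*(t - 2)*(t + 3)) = t^2 - t - 12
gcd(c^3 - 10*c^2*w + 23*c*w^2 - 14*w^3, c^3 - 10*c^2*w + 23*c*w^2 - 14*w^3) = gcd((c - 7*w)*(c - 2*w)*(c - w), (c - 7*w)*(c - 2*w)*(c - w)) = -c^3 + 10*c^2*w - 23*c*w^2 + 14*w^3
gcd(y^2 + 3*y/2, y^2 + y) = y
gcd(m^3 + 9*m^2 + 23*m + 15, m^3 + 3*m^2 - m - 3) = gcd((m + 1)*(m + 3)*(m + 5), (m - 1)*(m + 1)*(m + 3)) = m^2 + 4*m + 3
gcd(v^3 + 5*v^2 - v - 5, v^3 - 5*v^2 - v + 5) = v^2 - 1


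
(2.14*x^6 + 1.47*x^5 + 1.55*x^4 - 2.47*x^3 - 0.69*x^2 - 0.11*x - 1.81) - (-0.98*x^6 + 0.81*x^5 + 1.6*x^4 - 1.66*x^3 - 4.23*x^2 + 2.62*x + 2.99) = 3.12*x^6 + 0.66*x^5 - 0.05*x^4 - 0.81*x^3 + 3.54*x^2 - 2.73*x - 4.8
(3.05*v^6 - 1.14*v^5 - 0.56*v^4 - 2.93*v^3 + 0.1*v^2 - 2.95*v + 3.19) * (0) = 0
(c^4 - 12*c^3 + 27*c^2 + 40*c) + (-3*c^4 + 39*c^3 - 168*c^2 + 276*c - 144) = -2*c^4 + 27*c^3 - 141*c^2 + 316*c - 144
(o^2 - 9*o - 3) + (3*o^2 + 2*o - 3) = 4*o^2 - 7*o - 6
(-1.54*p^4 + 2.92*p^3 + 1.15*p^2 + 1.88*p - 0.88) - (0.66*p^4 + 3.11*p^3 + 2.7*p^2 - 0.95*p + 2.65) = -2.2*p^4 - 0.19*p^3 - 1.55*p^2 + 2.83*p - 3.53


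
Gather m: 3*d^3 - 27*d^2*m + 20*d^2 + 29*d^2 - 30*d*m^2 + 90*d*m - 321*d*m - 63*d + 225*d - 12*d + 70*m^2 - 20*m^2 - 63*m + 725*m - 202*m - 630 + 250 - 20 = 3*d^3 + 49*d^2 + 150*d + m^2*(50 - 30*d) + m*(-27*d^2 - 231*d + 460) - 400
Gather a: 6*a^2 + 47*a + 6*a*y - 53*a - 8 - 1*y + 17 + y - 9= 6*a^2 + a*(6*y - 6)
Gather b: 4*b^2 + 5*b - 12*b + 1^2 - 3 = 4*b^2 - 7*b - 2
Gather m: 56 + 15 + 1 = 72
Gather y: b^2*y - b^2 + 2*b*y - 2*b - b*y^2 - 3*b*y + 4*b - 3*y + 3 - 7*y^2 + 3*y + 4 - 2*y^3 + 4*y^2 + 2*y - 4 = -b^2 + 2*b - 2*y^3 + y^2*(-b - 3) + y*(b^2 - b + 2) + 3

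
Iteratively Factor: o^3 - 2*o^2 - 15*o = (o + 3)*(o^2 - 5*o) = (o - 5)*(o + 3)*(o)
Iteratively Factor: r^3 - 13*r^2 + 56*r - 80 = (r - 4)*(r^2 - 9*r + 20) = (r - 5)*(r - 4)*(r - 4)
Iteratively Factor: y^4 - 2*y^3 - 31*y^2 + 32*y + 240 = (y + 3)*(y^3 - 5*y^2 - 16*y + 80) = (y - 5)*(y + 3)*(y^2 - 16) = (y - 5)*(y - 4)*(y + 3)*(y + 4)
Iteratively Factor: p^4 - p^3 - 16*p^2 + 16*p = (p)*(p^3 - p^2 - 16*p + 16) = p*(p + 4)*(p^2 - 5*p + 4) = p*(p - 1)*(p + 4)*(p - 4)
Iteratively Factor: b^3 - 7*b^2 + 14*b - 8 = (b - 1)*(b^2 - 6*b + 8) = (b - 4)*(b - 1)*(b - 2)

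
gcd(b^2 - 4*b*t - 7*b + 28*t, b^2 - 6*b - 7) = b - 7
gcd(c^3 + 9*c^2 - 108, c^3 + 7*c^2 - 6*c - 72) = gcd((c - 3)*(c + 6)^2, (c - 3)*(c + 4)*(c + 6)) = c^2 + 3*c - 18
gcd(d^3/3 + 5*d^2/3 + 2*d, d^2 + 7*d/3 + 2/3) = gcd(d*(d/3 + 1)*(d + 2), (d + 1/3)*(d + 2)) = d + 2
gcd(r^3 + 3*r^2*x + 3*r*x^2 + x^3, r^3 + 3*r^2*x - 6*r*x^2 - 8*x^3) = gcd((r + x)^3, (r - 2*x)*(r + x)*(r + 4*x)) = r + x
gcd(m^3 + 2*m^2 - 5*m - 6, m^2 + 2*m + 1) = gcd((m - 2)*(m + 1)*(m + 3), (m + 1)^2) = m + 1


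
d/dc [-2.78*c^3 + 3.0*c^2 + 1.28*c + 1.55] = -8.34*c^2 + 6.0*c + 1.28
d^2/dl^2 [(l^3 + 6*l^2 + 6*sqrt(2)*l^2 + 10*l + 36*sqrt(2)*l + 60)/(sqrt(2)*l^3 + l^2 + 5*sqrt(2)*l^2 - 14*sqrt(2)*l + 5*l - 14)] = 2*(2*l^6 + 11*sqrt(2)*l^6 + 144*l^5 + 201*sqrt(2)*l^5 + 1560*l^4 + 1608*sqrt(2)*l^4 + 4636*sqrt(2)*l^3 + 8235*l^3 + 5640*sqrt(2)*l^2 + 12750*l^2 - 8172*l + 8112*sqrt(2)*l - 2464*sqrt(2) + 13624)/(2*sqrt(2)*l^9 + 6*l^8 + 30*sqrt(2)*l^8 + 90*l^7 + 69*sqrt(2)*l^7 - 545*sqrt(2)*l^6 + 199*l^6 - 1755*l^5 - 825*sqrt(2)*l^5 - 2739*l^4 + 4995*sqrt(2)*l^4 - 6874*sqrt(2)*l^3 + 17345*l^3 - 16926*l^2 + 8820*sqrt(2)*l^2 - 8232*sqrt(2)*l + 2940*l - 2744)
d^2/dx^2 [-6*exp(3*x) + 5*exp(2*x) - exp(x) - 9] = (-54*exp(2*x) + 20*exp(x) - 1)*exp(x)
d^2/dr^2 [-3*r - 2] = 0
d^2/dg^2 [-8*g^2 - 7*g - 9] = -16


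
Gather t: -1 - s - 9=-s - 10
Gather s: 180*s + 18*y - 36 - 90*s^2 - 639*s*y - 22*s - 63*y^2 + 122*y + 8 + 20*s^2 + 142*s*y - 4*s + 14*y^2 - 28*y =-70*s^2 + s*(154 - 497*y) - 49*y^2 + 112*y - 28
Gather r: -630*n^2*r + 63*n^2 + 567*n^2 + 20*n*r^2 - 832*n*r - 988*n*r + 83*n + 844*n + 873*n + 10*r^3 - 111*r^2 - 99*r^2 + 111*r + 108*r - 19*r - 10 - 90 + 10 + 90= 630*n^2 + 1800*n + 10*r^3 + r^2*(20*n - 210) + r*(-630*n^2 - 1820*n + 200)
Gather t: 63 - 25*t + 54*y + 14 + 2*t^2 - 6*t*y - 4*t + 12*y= 2*t^2 + t*(-6*y - 29) + 66*y + 77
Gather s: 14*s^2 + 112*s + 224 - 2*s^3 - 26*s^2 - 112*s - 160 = -2*s^3 - 12*s^2 + 64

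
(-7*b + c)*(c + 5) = -7*b*c - 35*b + c^2 + 5*c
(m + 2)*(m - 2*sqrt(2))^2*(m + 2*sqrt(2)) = m^4 - 2*sqrt(2)*m^3 + 2*m^3 - 8*m^2 - 4*sqrt(2)*m^2 - 16*m + 16*sqrt(2)*m + 32*sqrt(2)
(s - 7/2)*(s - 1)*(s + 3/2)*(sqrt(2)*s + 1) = sqrt(2)*s^4 - 3*sqrt(2)*s^3 + s^3 - 13*sqrt(2)*s^2/4 - 3*s^2 - 13*s/4 + 21*sqrt(2)*s/4 + 21/4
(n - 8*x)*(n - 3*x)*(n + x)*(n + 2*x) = n^4 - 8*n^3*x - 7*n^2*x^2 + 50*n*x^3 + 48*x^4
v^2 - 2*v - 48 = (v - 8)*(v + 6)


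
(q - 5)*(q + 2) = q^2 - 3*q - 10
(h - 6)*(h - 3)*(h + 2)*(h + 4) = h^4 - 3*h^3 - 28*h^2 + 36*h + 144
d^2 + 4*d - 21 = (d - 3)*(d + 7)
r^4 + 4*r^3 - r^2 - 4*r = r*(r - 1)*(r + 1)*(r + 4)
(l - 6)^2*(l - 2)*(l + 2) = l^4 - 12*l^3 + 32*l^2 + 48*l - 144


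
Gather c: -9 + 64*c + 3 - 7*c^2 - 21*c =-7*c^2 + 43*c - 6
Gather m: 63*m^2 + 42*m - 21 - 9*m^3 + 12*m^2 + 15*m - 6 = -9*m^3 + 75*m^2 + 57*m - 27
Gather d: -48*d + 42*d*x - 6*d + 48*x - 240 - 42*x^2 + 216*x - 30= d*(42*x - 54) - 42*x^2 + 264*x - 270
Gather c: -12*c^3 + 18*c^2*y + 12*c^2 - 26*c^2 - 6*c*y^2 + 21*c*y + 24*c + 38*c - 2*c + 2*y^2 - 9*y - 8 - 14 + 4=-12*c^3 + c^2*(18*y - 14) + c*(-6*y^2 + 21*y + 60) + 2*y^2 - 9*y - 18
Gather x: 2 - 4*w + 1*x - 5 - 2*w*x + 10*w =6*w + x*(1 - 2*w) - 3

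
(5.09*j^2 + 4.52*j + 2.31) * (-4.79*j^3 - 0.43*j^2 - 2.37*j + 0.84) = -24.3811*j^5 - 23.8395*j^4 - 25.0718*j^3 - 7.4301*j^2 - 1.6779*j + 1.9404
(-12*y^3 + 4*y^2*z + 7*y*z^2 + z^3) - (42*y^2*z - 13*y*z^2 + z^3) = -12*y^3 - 38*y^2*z + 20*y*z^2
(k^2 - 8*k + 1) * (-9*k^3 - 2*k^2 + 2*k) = -9*k^5 + 70*k^4 + 9*k^3 - 18*k^2 + 2*k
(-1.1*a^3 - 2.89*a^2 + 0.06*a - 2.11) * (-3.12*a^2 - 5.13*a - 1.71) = 3.432*a^5 + 14.6598*a^4 + 16.5195*a^3 + 11.2173*a^2 + 10.7217*a + 3.6081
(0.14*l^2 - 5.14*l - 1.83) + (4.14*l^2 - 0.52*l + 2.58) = 4.28*l^2 - 5.66*l + 0.75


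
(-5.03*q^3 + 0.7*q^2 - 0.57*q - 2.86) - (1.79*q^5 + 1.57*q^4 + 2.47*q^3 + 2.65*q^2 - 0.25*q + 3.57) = -1.79*q^5 - 1.57*q^4 - 7.5*q^3 - 1.95*q^2 - 0.32*q - 6.43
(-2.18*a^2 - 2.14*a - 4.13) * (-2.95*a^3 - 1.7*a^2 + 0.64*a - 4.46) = 6.431*a^5 + 10.019*a^4 + 14.4263*a^3 + 15.3742*a^2 + 6.9012*a + 18.4198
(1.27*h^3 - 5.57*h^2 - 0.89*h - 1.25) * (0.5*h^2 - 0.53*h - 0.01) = 0.635*h^5 - 3.4581*h^4 + 2.4944*h^3 - 0.0976*h^2 + 0.6714*h + 0.0125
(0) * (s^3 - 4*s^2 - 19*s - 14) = 0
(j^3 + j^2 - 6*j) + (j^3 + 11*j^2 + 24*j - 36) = 2*j^3 + 12*j^2 + 18*j - 36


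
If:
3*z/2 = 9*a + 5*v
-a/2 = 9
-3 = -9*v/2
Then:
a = -18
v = 2/3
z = -952/9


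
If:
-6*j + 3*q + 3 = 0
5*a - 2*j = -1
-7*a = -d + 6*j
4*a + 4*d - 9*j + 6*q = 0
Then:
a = -15/199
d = 267/199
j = 62/199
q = -75/199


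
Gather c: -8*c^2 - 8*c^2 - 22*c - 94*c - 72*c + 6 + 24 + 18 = -16*c^2 - 188*c + 48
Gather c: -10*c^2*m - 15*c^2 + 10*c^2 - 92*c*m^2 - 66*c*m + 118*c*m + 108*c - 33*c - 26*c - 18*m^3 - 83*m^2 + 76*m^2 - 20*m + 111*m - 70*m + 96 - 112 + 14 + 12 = c^2*(-10*m - 5) + c*(-92*m^2 + 52*m + 49) - 18*m^3 - 7*m^2 + 21*m + 10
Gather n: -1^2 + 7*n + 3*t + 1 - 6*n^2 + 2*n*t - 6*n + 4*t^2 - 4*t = -6*n^2 + n*(2*t + 1) + 4*t^2 - t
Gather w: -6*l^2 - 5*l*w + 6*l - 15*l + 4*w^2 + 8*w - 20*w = -6*l^2 - 9*l + 4*w^2 + w*(-5*l - 12)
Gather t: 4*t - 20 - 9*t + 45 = 25 - 5*t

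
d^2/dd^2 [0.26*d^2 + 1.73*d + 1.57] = 0.520000000000000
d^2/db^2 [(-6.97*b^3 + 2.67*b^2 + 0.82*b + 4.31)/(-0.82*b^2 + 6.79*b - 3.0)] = (-7.105427357601e-15*b^5 - 5.6843418860808e-14*b^4 + 577.563966*b^3 - 829.852464*b^2 + 532.466508*b - 457.678942)/(0.551368*b^6 - 13.696788*b^5 + 119.467686*b^4 - 413.267239*b^3 + 437.0769*b^2 - 183.33*b + 27.0)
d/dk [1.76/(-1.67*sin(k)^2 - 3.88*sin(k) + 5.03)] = (5.8784*sin(k) + 6.8288)*cos(k)/(1.67*sin(k)^2 + 3.88*sin(k) - 5.03)^2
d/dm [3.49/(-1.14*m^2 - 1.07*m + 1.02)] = (7.9572*m + 3.7343)/(1.14*m^2 + 1.07*m - 1.02)^2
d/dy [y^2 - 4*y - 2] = 2*y - 4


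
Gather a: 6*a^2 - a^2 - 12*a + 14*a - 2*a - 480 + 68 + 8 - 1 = 5*a^2 - 405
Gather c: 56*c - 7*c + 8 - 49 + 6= 49*c - 35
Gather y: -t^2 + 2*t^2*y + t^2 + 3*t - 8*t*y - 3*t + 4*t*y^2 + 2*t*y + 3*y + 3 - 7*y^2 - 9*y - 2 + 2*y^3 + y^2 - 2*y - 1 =2*y^3 + y^2*(4*t - 6) + y*(2*t^2 - 6*t - 8)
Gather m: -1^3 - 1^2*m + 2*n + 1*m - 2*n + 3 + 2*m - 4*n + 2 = 2*m - 4*n + 4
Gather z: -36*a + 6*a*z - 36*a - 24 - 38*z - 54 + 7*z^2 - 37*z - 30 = -72*a + 7*z^2 + z*(6*a - 75) - 108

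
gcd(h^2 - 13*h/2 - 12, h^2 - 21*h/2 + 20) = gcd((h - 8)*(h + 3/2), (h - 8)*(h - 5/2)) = h - 8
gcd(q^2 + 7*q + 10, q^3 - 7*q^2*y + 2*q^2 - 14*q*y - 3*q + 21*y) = 1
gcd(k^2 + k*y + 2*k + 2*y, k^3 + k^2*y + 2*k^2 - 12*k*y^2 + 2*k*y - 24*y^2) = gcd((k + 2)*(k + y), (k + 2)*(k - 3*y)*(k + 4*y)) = k + 2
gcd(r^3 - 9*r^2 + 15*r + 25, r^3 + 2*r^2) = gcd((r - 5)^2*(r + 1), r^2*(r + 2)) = 1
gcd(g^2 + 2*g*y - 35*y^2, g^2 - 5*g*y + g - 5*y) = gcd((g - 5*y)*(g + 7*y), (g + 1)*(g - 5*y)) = -g + 5*y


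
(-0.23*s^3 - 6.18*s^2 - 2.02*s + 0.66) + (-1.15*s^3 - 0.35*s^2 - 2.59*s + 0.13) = -1.38*s^3 - 6.53*s^2 - 4.61*s + 0.79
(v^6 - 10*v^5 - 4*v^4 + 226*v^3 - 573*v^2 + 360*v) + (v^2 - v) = v^6 - 10*v^5 - 4*v^4 + 226*v^3 - 572*v^2 + 359*v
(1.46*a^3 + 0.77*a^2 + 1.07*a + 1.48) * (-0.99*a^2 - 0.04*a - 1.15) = -1.4454*a^5 - 0.8207*a^4 - 2.7691*a^3 - 2.3935*a^2 - 1.2897*a - 1.702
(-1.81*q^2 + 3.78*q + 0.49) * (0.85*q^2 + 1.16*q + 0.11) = -1.5385*q^4 + 1.1134*q^3 + 4.6022*q^2 + 0.9842*q + 0.0539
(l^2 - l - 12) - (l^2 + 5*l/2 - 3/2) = -7*l/2 - 21/2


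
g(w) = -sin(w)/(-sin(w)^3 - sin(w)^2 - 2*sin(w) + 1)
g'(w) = -(3*sin(w)^2*cos(w) + 2*sin(w)*cos(w) + 2*cos(w))*sin(w)/(-sin(w)^3 - sin(w)^2 - 2*sin(w) + 1)^2 - cos(w)/(-sin(w)^3 - sin(w)^2 - 2*sin(w) + 1)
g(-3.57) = 5.53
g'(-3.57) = 212.17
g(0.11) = -0.14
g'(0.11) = -1.71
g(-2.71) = 0.24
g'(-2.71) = 0.31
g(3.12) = -0.02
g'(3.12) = 1.09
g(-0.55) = 0.27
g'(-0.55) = -0.23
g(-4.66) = 0.33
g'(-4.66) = 0.02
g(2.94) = -0.36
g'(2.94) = 3.40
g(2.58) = 1.07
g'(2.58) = 5.38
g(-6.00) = -0.82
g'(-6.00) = -9.25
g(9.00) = 6.43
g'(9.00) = 290.70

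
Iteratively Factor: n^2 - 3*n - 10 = (n - 5)*(n + 2)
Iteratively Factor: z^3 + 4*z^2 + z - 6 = (z + 3)*(z^2 + z - 2) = (z - 1)*(z + 3)*(z + 2)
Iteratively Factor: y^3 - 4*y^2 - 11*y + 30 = (y - 2)*(y^2 - 2*y - 15) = (y - 2)*(y + 3)*(y - 5)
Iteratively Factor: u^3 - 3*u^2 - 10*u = (u + 2)*(u^2 - 5*u) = (u - 5)*(u + 2)*(u)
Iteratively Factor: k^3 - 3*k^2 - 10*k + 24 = (k + 3)*(k^2 - 6*k + 8) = (k - 4)*(k + 3)*(k - 2)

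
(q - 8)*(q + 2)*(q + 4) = q^3 - 2*q^2 - 40*q - 64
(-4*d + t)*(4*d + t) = -16*d^2 + t^2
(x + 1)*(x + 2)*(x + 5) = x^3 + 8*x^2 + 17*x + 10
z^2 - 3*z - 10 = (z - 5)*(z + 2)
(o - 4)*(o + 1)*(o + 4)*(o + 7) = o^4 + 8*o^3 - 9*o^2 - 128*o - 112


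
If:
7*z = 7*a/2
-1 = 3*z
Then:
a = -2/3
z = -1/3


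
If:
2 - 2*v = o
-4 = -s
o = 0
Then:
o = 0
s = 4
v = 1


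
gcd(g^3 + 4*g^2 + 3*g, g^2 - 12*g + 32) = 1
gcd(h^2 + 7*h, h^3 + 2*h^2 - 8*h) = h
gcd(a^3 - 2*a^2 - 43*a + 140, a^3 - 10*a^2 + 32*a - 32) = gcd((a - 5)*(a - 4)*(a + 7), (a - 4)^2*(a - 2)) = a - 4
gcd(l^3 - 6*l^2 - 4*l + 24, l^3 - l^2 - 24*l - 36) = l^2 - 4*l - 12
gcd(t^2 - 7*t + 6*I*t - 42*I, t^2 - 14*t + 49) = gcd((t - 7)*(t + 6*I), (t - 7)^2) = t - 7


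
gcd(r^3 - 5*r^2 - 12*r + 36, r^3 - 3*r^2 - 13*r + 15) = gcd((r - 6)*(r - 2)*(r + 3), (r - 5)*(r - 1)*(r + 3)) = r + 3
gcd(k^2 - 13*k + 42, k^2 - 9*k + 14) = k - 7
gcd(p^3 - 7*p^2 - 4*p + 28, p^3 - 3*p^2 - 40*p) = 1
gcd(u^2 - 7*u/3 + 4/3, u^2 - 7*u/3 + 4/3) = u^2 - 7*u/3 + 4/3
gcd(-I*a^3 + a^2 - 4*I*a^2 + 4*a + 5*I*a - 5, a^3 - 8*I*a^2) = 1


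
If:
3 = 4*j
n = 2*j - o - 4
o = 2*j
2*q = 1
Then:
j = 3/4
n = -4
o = 3/2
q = 1/2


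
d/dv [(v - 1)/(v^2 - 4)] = (v^2 - 2*v*(v - 1) - 4)/(v^2 - 4)^2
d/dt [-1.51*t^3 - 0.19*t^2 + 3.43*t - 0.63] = -4.53*t^2 - 0.38*t + 3.43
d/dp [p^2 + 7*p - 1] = 2*p + 7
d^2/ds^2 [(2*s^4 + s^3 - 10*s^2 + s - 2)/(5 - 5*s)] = 2*(-6*s^4 + 15*s^3 - 9*s^2 - 3*s + 11)/(5*(s^3 - 3*s^2 + 3*s - 1))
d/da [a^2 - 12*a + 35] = 2*a - 12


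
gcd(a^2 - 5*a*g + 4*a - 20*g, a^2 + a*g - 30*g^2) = a - 5*g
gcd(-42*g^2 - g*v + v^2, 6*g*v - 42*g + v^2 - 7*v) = 6*g + v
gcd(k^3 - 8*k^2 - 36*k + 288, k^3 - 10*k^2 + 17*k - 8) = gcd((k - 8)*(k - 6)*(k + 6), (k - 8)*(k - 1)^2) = k - 8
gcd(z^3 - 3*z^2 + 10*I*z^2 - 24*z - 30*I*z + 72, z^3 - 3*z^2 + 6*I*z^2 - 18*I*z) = z^2 + z*(-3 + 6*I) - 18*I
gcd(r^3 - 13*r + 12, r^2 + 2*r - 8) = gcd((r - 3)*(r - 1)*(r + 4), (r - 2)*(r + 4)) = r + 4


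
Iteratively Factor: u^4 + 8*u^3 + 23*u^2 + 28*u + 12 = (u + 1)*(u^3 + 7*u^2 + 16*u + 12) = (u + 1)*(u + 2)*(u^2 + 5*u + 6) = (u + 1)*(u + 2)*(u + 3)*(u + 2)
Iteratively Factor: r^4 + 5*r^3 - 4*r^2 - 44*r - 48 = (r + 4)*(r^3 + r^2 - 8*r - 12) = (r + 2)*(r + 4)*(r^2 - r - 6) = (r + 2)^2*(r + 4)*(r - 3)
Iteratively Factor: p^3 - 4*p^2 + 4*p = (p)*(p^2 - 4*p + 4) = p*(p - 2)*(p - 2)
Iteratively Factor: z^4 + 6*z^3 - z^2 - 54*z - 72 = (z + 2)*(z^3 + 4*z^2 - 9*z - 36) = (z + 2)*(z + 4)*(z^2 - 9) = (z + 2)*(z + 3)*(z + 4)*(z - 3)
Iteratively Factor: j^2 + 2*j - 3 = (j - 1)*(j + 3)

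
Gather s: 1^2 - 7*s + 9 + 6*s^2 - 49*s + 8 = 6*s^2 - 56*s + 18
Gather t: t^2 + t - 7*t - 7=t^2 - 6*t - 7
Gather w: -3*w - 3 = -3*w - 3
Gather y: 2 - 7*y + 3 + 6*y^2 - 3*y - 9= 6*y^2 - 10*y - 4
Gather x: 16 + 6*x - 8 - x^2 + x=-x^2 + 7*x + 8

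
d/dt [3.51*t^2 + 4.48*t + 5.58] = 7.02*t + 4.48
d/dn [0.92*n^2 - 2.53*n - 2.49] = 1.84*n - 2.53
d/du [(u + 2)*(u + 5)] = 2*u + 7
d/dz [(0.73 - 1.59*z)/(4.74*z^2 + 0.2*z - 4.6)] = (7.5366*z^2 - 6.9204*z + 7.168)/(22.4676*z^4 + 1.896*z^3 - 43.568*z^2 - 1.84*z + 21.16)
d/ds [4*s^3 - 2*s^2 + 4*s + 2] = 12*s^2 - 4*s + 4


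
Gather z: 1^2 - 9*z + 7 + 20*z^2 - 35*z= 20*z^2 - 44*z + 8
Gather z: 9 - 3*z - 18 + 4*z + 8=z - 1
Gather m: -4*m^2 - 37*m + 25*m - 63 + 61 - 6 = -4*m^2 - 12*m - 8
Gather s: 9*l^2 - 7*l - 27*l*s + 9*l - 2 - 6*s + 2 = 9*l^2 + 2*l + s*(-27*l - 6)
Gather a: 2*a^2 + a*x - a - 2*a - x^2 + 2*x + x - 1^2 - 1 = 2*a^2 + a*(x - 3) - x^2 + 3*x - 2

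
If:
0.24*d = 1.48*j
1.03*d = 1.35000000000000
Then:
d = 1.31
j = 0.21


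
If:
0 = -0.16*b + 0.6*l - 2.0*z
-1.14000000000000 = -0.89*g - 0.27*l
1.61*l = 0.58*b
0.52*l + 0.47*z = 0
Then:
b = 0.00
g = 1.28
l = 0.00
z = 0.00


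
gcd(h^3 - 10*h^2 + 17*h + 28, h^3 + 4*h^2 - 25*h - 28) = h^2 - 3*h - 4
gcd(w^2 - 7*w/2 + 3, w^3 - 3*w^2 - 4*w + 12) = w - 2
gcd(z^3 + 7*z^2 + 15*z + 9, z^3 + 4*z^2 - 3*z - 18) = z^2 + 6*z + 9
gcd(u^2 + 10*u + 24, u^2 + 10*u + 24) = u^2 + 10*u + 24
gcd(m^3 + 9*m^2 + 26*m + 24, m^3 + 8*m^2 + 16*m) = m + 4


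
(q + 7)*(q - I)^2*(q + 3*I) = q^4 + 7*q^3 + I*q^3 + 5*q^2 + 7*I*q^2 + 35*q - 3*I*q - 21*I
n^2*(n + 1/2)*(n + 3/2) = n^4 + 2*n^3 + 3*n^2/4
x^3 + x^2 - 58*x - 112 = (x - 8)*(x + 2)*(x + 7)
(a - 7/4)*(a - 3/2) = a^2 - 13*a/4 + 21/8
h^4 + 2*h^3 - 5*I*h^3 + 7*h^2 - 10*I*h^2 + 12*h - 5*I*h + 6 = (h + 1)*(h - 6*I)*(-I*h + 1)*(I*h + I)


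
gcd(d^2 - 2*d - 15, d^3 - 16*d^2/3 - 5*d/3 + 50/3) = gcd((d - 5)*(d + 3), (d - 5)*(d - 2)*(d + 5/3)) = d - 5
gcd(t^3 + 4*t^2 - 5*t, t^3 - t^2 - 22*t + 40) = t + 5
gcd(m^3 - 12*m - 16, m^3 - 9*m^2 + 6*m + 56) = m^2 - 2*m - 8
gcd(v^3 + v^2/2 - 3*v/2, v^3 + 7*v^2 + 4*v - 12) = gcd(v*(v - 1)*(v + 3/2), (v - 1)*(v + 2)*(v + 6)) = v - 1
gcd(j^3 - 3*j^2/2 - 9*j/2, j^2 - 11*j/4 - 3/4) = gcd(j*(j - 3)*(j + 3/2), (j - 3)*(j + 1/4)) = j - 3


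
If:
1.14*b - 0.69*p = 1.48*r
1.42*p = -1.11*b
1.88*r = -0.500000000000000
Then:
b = -0.23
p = 0.18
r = -0.27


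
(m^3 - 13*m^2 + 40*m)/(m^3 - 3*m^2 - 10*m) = (m - 8)/(m + 2)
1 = 1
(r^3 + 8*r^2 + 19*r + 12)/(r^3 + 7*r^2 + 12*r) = (r + 1)/r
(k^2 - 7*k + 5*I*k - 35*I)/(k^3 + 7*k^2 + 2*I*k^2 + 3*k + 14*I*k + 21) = (k^2 + k*(-7 + 5*I) - 35*I)/(k^3 + k^2*(7 + 2*I) + k*(3 + 14*I) + 21)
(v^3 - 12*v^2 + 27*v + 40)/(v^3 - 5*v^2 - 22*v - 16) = (v - 5)/(v + 2)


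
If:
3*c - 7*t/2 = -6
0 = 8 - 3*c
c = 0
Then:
No Solution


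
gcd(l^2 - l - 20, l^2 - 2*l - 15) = l - 5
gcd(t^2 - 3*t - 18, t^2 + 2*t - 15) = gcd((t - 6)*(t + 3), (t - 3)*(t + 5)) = 1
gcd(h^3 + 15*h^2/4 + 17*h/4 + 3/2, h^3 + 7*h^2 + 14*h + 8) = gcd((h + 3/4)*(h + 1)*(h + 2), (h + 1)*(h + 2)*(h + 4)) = h^2 + 3*h + 2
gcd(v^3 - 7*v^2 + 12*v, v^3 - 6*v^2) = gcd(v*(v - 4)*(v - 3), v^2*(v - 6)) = v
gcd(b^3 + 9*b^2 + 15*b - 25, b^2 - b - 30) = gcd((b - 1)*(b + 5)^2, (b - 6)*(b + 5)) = b + 5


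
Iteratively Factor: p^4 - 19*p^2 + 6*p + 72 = (p - 3)*(p^3 + 3*p^2 - 10*p - 24) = (p - 3)^2*(p^2 + 6*p + 8) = (p - 3)^2*(p + 4)*(p + 2)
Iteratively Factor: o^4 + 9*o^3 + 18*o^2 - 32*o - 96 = (o + 4)*(o^3 + 5*o^2 - 2*o - 24) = (o + 4)^2*(o^2 + o - 6) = (o - 2)*(o + 4)^2*(o + 3)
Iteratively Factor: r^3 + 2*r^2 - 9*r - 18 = (r - 3)*(r^2 + 5*r + 6) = (r - 3)*(r + 2)*(r + 3)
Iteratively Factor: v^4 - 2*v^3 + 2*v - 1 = (v - 1)*(v^3 - v^2 - v + 1) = (v - 1)^2*(v^2 - 1) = (v - 1)^3*(v + 1)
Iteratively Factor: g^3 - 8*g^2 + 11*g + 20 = (g + 1)*(g^2 - 9*g + 20) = (g - 5)*(g + 1)*(g - 4)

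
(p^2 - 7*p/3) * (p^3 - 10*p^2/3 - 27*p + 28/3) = p^5 - 17*p^4/3 - 173*p^3/9 + 217*p^2/3 - 196*p/9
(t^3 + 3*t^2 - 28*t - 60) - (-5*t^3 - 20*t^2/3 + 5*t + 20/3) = 6*t^3 + 29*t^2/3 - 33*t - 200/3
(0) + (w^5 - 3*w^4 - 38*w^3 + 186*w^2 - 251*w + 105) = w^5 - 3*w^4 - 38*w^3 + 186*w^2 - 251*w + 105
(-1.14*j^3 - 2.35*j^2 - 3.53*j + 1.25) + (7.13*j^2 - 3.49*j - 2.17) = -1.14*j^3 + 4.78*j^2 - 7.02*j - 0.92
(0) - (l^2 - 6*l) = -l^2 + 6*l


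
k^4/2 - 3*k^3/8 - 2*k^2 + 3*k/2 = k*(k/2 + 1)*(k - 2)*(k - 3/4)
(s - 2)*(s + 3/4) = s^2 - 5*s/4 - 3/2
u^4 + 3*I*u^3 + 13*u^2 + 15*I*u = u*(u - 3*I)*(u + I)*(u + 5*I)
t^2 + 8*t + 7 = (t + 1)*(t + 7)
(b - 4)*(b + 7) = b^2 + 3*b - 28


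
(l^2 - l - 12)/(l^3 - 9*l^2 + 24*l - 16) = (l + 3)/(l^2 - 5*l + 4)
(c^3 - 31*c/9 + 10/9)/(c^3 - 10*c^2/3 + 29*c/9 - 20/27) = 3*(c + 2)/(3*c - 4)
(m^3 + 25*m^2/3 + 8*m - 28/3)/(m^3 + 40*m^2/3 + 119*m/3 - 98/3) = (m + 2)/(m + 7)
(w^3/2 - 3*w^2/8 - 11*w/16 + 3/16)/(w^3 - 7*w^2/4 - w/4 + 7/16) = (8*w^3 - 6*w^2 - 11*w + 3)/(16*w^3 - 28*w^2 - 4*w + 7)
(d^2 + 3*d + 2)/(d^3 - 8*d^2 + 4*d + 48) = (d + 1)/(d^2 - 10*d + 24)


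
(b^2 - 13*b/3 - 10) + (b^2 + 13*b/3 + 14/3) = 2*b^2 - 16/3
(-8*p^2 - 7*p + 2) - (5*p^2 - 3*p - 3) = -13*p^2 - 4*p + 5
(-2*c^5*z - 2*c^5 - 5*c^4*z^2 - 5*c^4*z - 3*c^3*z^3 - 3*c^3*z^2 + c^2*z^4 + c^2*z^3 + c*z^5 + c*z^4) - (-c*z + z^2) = -2*c^5*z - 2*c^5 - 5*c^4*z^2 - 5*c^4*z - 3*c^3*z^3 - 3*c^3*z^2 + c^2*z^4 + c^2*z^3 + c*z^5 + c*z^4 + c*z - z^2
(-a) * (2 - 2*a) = 2*a^2 - 2*a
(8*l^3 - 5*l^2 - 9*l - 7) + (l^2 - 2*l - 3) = 8*l^3 - 4*l^2 - 11*l - 10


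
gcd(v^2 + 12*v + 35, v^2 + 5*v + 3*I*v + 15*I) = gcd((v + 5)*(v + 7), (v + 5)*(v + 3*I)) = v + 5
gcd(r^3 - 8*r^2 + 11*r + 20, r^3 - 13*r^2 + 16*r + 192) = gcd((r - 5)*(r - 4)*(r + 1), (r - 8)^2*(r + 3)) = 1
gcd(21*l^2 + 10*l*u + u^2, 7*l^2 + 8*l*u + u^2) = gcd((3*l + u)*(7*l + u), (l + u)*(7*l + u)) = 7*l + u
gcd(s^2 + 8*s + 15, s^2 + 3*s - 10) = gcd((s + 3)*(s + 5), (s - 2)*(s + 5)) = s + 5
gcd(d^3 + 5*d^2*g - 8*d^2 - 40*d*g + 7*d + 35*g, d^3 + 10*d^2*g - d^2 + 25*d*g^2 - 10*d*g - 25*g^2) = d^2 + 5*d*g - d - 5*g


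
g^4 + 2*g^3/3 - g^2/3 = g^2*(g - 1/3)*(g + 1)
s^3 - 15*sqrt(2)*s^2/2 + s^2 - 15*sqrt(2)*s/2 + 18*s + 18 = (s + 1)*(s - 6*sqrt(2))*(s - 3*sqrt(2)/2)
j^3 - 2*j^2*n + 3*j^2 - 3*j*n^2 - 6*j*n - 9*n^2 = (j + 3)*(j - 3*n)*(j + n)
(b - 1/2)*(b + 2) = b^2 + 3*b/2 - 1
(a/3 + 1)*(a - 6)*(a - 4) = a^3/3 - 7*a^2/3 - 2*a + 24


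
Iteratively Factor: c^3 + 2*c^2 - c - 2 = (c - 1)*(c^2 + 3*c + 2) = (c - 1)*(c + 2)*(c + 1)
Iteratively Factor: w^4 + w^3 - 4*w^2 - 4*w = (w + 1)*(w^3 - 4*w) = w*(w + 1)*(w^2 - 4) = w*(w - 2)*(w + 1)*(w + 2)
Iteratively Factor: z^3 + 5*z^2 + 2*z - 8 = (z + 2)*(z^2 + 3*z - 4) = (z - 1)*(z + 2)*(z + 4)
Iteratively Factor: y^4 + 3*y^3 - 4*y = (y)*(y^3 + 3*y^2 - 4) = y*(y + 2)*(y^2 + y - 2) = y*(y - 1)*(y + 2)*(y + 2)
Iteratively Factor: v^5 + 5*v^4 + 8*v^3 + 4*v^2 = (v + 2)*(v^4 + 3*v^3 + 2*v^2) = v*(v + 2)*(v^3 + 3*v^2 + 2*v) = v^2*(v + 2)*(v^2 + 3*v + 2) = v^2*(v + 2)^2*(v + 1)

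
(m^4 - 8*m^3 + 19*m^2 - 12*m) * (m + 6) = m^5 - 2*m^4 - 29*m^3 + 102*m^2 - 72*m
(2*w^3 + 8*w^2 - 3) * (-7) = -14*w^3 - 56*w^2 + 21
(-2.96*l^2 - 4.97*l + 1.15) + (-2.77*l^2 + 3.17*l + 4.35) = -5.73*l^2 - 1.8*l + 5.5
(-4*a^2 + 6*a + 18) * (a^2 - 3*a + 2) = -4*a^4 + 18*a^3 - 8*a^2 - 42*a + 36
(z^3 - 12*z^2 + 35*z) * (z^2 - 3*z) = z^5 - 15*z^4 + 71*z^3 - 105*z^2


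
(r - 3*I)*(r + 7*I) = r^2 + 4*I*r + 21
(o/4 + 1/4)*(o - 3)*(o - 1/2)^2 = o^4/4 - 3*o^3/4 - 3*o^2/16 + 5*o/8 - 3/16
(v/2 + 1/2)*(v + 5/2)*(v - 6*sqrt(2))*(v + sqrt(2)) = v^4/2 - 5*sqrt(2)*v^3/2 + 7*v^3/4 - 35*sqrt(2)*v^2/4 - 19*v^2/4 - 21*v - 25*sqrt(2)*v/4 - 15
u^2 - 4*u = u*(u - 4)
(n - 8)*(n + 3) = n^2 - 5*n - 24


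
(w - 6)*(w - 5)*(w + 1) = w^3 - 10*w^2 + 19*w + 30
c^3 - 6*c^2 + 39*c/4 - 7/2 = (c - 7/2)*(c - 2)*(c - 1/2)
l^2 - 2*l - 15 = (l - 5)*(l + 3)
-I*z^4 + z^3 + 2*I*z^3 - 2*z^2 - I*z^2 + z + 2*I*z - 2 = (z - 2)*(z - I)*(z + I)*(-I*z + 1)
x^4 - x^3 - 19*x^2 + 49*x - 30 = (x - 3)*(x - 2)*(x - 1)*(x + 5)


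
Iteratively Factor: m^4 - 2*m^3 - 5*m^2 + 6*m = (m - 1)*(m^3 - m^2 - 6*m) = (m - 1)*(m + 2)*(m^2 - 3*m) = (m - 3)*(m - 1)*(m + 2)*(m)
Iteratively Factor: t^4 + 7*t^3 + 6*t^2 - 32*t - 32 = (t + 4)*(t^3 + 3*t^2 - 6*t - 8) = (t + 1)*(t + 4)*(t^2 + 2*t - 8) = (t + 1)*(t + 4)^2*(t - 2)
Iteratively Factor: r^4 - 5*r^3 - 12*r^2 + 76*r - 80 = (r - 2)*(r^3 - 3*r^2 - 18*r + 40) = (r - 2)*(r + 4)*(r^2 - 7*r + 10) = (r - 2)^2*(r + 4)*(r - 5)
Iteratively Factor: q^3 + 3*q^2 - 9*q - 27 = (q + 3)*(q^2 - 9) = (q - 3)*(q + 3)*(q + 3)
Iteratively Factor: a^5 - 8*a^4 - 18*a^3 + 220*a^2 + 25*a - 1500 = (a - 5)*(a^4 - 3*a^3 - 33*a^2 + 55*a + 300) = (a - 5)*(a + 3)*(a^3 - 6*a^2 - 15*a + 100) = (a - 5)^2*(a + 3)*(a^2 - a - 20) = (a - 5)^3*(a + 3)*(a + 4)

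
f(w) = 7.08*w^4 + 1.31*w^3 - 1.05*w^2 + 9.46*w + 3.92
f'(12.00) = 49487.14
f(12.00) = 149040.80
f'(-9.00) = -20298.59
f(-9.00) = 45330.62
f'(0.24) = 9.57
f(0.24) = 6.17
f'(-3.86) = -1552.63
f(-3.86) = 1448.16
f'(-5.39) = -4299.70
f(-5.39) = 5692.99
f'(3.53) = 1296.73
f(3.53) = 1181.19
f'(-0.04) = 9.55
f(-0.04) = 3.54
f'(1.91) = 217.12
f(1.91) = 121.51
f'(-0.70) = 3.14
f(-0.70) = -1.97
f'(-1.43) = -62.31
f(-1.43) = 14.02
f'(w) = 28.32*w^3 + 3.93*w^2 - 2.1*w + 9.46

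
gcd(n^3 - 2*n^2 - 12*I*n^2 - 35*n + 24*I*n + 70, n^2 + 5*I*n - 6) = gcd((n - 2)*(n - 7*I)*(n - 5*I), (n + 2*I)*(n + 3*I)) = 1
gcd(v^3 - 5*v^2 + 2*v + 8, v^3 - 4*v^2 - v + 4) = v^2 - 3*v - 4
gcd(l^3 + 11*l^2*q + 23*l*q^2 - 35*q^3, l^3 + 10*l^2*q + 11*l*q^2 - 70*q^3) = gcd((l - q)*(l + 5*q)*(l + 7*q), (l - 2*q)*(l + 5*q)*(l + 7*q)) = l^2 + 12*l*q + 35*q^2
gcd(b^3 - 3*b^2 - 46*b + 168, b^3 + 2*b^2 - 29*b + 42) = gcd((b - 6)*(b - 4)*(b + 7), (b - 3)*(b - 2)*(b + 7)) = b + 7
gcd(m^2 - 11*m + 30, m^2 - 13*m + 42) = m - 6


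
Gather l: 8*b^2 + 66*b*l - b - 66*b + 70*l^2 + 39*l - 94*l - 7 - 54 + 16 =8*b^2 - 67*b + 70*l^2 + l*(66*b - 55) - 45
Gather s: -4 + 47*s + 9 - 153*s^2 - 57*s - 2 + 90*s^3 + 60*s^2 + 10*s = 90*s^3 - 93*s^2 + 3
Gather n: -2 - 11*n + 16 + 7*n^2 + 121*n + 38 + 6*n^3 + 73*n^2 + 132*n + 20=6*n^3 + 80*n^2 + 242*n + 72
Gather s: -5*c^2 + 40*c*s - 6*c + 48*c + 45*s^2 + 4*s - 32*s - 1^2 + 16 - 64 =-5*c^2 + 42*c + 45*s^2 + s*(40*c - 28) - 49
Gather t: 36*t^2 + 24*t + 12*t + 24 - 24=36*t^2 + 36*t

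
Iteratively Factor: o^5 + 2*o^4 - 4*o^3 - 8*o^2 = (o)*(o^4 + 2*o^3 - 4*o^2 - 8*o) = o*(o - 2)*(o^3 + 4*o^2 + 4*o) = o*(o - 2)*(o + 2)*(o^2 + 2*o) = o*(o - 2)*(o + 2)^2*(o)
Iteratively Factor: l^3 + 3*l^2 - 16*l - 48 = (l + 3)*(l^2 - 16) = (l + 3)*(l + 4)*(l - 4)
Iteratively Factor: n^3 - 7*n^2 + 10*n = (n - 5)*(n^2 - 2*n) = (n - 5)*(n - 2)*(n)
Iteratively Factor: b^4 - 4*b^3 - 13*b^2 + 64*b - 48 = (b + 4)*(b^3 - 8*b^2 + 19*b - 12) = (b - 4)*(b + 4)*(b^2 - 4*b + 3) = (b - 4)*(b - 3)*(b + 4)*(b - 1)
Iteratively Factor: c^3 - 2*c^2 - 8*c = (c - 4)*(c^2 + 2*c) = c*(c - 4)*(c + 2)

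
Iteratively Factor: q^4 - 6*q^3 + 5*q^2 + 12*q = (q)*(q^3 - 6*q^2 + 5*q + 12) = q*(q - 3)*(q^2 - 3*q - 4) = q*(q - 4)*(q - 3)*(q + 1)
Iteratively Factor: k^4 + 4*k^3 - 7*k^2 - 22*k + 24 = (k + 3)*(k^3 + k^2 - 10*k + 8) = (k - 2)*(k + 3)*(k^2 + 3*k - 4) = (k - 2)*(k - 1)*(k + 3)*(k + 4)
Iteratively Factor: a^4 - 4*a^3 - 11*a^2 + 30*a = (a - 2)*(a^3 - 2*a^2 - 15*a) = a*(a - 2)*(a^2 - 2*a - 15) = a*(a - 2)*(a + 3)*(a - 5)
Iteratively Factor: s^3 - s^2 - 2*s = (s - 2)*(s^2 + s) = (s - 2)*(s + 1)*(s)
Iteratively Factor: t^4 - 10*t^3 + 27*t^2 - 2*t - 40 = (t - 2)*(t^3 - 8*t^2 + 11*t + 20) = (t - 4)*(t - 2)*(t^2 - 4*t - 5) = (t - 4)*(t - 2)*(t + 1)*(t - 5)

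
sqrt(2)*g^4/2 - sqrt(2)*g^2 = g^2*(g - sqrt(2))*(sqrt(2)*g/2 + 1)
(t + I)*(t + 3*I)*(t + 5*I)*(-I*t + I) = -I*t^4 + 9*t^3 + I*t^3 - 9*t^2 + 23*I*t^2 - 15*t - 23*I*t + 15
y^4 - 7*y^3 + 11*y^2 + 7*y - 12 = (y - 4)*(y - 3)*(y - 1)*(y + 1)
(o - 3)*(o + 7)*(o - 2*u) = o^3 - 2*o^2*u + 4*o^2 - 8*o*u - 21*o + 42*u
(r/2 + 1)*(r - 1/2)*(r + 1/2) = r^3/2 + r^2 - r/8 - 1/4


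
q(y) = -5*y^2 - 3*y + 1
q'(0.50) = -8.00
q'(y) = -10*y - 3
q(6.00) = -197.00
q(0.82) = -4.82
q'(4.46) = -47.60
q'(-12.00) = 117.00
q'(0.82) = -11.20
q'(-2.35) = 20.50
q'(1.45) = -17.50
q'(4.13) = -44.30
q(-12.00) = -683.00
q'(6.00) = -63.00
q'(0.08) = -3.80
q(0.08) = 0.73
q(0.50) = -1.75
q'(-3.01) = 27.10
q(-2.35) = -19.56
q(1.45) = -13.86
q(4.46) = -111.84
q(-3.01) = -35.27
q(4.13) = -96.67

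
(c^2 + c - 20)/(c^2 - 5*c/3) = 3*(c^2 + c - 20)/(c*(3*c - 5))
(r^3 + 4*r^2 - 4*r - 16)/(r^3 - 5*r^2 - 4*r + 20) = (r + 4)/(r - 5)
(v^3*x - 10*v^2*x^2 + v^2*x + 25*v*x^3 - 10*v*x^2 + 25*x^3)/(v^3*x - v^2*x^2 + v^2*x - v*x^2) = (-v^2 + 10*v*x - 25*x^2)/(v*(-v + x))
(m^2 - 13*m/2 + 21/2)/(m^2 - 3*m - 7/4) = 2*(m - 3)/(2*m + 1)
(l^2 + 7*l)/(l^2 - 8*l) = (l + 7)/(l - 8)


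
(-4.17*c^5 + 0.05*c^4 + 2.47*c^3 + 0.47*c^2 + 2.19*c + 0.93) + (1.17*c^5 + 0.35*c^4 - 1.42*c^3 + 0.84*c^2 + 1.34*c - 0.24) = -3.0*c^5 + 0.4*c^4 + 1.05*c^3 + 1.31*c^2 + 3.53*c + 0.69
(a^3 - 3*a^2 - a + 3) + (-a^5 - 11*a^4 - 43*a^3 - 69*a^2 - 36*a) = -a^5 - 11*a^4 - 42*a^3 - 72*a^2 - 37*a + 3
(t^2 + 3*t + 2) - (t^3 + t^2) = -t^3 + 3*t + 2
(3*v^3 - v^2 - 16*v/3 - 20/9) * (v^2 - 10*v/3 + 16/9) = 3*v^5 - 11*v^4 + 10*v^3/3 + 124*v^2/9 - 56*v/27 - 320/81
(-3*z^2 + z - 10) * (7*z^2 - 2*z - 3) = -21*z^4 + 13*z^3 - 63*z^2 + 17*z + 30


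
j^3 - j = j*(j - 1)*(j + 1)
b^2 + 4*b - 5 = (b - 1)*(b + 5)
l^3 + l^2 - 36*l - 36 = (l - 6)*(l + 1)*(l + 6)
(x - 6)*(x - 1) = x^2 - 7*x + 6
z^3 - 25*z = z*(z - 5)*(z + 5)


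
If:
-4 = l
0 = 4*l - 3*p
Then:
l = -4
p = -16/3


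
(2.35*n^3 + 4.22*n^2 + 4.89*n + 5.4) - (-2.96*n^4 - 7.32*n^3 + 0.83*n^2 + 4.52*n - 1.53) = 2.96*n^4 + 9.67*n^3 + 3.39*n^2 + 0.37*n + 6.93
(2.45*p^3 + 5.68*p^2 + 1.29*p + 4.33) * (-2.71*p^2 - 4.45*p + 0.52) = -6.6395*p^5 - 26.2953*p^4 - 27.4979*p^3 - 14.5212*p^2 - 18.5977*p + 2.2516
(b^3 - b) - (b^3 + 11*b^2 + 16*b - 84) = -11*b^2 - 17*b + 84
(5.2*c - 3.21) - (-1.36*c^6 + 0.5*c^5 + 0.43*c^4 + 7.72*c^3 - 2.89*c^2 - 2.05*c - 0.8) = 1.36*c^6 - 0.5*c^5 - 0.43*c^4 - 7.72*c^3 + 2.89*c^2 + 7.25*c - 2.41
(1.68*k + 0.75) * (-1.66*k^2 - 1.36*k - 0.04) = -2.7888*k^3 - 3.5298*k^2 - 1.0872*k - 0.03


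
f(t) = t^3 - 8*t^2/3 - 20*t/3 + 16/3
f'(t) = 3*t^2 - 16*t/3 - 20/3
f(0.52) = 1.29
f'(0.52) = -8.63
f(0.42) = 2.14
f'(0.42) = -8.38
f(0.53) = 1.20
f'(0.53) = -8.65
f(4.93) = 27.48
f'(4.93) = 39.95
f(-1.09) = 8.14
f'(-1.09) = 2.71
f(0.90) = -2.10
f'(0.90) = -9.04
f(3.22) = -10.40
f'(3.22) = 7.27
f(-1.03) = 8.28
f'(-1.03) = 2.01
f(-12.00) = -2026.67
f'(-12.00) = 489.33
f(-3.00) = -25.67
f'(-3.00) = 36.33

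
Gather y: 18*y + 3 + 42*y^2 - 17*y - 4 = 42*y^2 + y - 1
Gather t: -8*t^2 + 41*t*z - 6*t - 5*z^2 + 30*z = -8*t^2 + t*(41*z - 6) - 5*z^2 + 30*z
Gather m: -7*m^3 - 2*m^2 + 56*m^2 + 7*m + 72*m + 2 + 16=-7*m^3 + 54*m^2 + 79*m + 18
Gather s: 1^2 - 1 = 0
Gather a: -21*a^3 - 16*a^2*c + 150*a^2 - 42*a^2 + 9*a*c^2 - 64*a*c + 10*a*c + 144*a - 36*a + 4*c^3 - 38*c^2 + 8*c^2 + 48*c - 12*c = -21*a^3 + a^2*(108 - 16*c) + a*(9*c^2 - 54*c + 108) + 4*c^3 - 30*c^2 + 36*c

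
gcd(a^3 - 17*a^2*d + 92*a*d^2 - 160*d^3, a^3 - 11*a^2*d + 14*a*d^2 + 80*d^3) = a^2 - 13*a*d + 40*d^2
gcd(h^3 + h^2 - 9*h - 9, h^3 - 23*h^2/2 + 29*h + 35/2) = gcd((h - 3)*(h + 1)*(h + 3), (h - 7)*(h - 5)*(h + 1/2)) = 1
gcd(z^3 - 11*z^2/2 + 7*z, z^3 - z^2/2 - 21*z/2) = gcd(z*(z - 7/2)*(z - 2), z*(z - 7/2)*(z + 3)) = z^2 - 7*z/2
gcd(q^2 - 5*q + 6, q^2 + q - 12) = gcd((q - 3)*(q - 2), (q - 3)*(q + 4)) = q - 3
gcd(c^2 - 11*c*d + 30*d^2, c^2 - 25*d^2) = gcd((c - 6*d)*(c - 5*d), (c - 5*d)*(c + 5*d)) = c - 5*d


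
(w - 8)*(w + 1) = w^2 - 7*w - 8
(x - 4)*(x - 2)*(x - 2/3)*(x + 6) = x^4 - 2*x^3/3 - 28*x^2 + 200*x/3 - 32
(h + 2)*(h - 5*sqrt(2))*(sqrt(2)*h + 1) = sqrt(2)*h^3 - 9*h^2 + 2*sqrt(2)*h^2 - 18*h - 5*sqrt(2)*h - 10*sqrt(2)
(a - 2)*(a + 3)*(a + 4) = a^3 + 5*a^2 - 2*a - 24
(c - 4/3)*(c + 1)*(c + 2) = c^3 + 5*c^2/3 - 2*c - 8/3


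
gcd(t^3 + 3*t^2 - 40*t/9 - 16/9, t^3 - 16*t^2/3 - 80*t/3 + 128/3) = t^2 + 8*t/3 - 16/3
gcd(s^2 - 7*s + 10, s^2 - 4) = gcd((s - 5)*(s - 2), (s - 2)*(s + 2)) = s - 2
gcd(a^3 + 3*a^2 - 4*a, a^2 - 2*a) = a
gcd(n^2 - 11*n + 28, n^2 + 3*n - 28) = n - 4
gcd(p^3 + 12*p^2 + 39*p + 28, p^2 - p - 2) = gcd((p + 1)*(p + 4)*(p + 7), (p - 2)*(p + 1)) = p + 1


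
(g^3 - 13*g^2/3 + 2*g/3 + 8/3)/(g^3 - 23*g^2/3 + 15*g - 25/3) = (3*g^2 - 10*g - 8)/(3*g^2 - 20*g + 25)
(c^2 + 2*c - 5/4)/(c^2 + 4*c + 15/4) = (2*c - 1)/(2*c + 3)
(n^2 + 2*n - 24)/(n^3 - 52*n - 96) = (n - 4)/(n^2 - 6*n - 16)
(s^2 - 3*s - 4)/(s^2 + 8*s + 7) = (s - 4)/(s + 7)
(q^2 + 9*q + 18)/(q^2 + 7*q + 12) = (q + 6)/(q + 4)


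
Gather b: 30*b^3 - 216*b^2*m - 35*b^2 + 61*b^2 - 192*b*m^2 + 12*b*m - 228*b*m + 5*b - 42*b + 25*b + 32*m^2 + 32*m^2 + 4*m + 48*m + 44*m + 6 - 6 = 30*b^3 + b^2*(26 - 216*m) + b*(-192*m^2 - 216*m - 12) + 64*m^2 + 96*m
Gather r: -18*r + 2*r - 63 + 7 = -16*r - 56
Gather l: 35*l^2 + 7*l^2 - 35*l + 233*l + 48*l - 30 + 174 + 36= 42*l^2 + 246*l + 180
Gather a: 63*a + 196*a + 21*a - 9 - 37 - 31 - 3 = 280*a - 80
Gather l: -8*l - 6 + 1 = -8*l - 5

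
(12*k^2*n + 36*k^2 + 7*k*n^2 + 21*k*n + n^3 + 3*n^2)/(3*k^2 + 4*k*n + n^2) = (4*k*n + 12*k + n^2 + 3*n)/(k + n)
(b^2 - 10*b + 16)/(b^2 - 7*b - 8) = (b - 2)/(b + 1)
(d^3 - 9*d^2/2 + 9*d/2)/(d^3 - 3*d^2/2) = (d - 3)/d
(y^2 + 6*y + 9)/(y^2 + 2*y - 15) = (y^2 + 6*y + 9)/(y^2 + 2*y - 15)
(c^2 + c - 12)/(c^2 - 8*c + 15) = (c + 4)/(c - 5)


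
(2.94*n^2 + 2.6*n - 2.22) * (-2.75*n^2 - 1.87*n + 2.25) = -8.085*n^4 - 12.6478*n^3 + 7.858*n^2 + 10.0014*n - 4.995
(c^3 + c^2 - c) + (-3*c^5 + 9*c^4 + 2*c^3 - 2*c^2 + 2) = -3*c^5 + 9*c^4 + 3*c^3 - c^2 - c + 2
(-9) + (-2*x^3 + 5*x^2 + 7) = -2*x^3 + 5*x^2 - 2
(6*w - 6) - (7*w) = -w - 6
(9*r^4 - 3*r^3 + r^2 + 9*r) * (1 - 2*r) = -18*r^5 + 15*r^4 - 5*r^3 - 17*r^2 + 9*r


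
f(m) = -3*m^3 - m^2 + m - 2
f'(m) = -9*m^2 - 2*m + 1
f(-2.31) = 27.33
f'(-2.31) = -42.40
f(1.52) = -13.33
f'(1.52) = -22.83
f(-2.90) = 59.86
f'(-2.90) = -68.89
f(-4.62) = 267.87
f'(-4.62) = -181.86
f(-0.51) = -2.37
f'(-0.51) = -0.32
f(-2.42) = 32.24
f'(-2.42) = -46.87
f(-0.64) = -2.26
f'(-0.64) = -1.41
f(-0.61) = -2.30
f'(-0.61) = -1.13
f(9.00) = -2261.00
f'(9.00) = -746.00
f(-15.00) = 9883.00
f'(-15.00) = -1994.00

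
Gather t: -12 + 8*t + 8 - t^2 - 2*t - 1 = -t^2 + 6*t - 5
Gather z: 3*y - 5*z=3*y - 5*z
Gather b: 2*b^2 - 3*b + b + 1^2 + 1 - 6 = 2*b^2 - 2*b - 4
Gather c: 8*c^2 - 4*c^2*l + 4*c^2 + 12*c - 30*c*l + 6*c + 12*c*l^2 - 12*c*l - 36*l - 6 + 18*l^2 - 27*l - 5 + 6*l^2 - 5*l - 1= c^2*(12 - 4*l) + c*(12*l^2 - 42*l + 18) + 24*l^2 - 68*l - 12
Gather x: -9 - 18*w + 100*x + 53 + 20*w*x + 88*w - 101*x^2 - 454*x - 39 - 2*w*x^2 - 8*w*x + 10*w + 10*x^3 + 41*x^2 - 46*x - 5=80*w + 10*x^3 + x^2*(-2*w - 60) + x*(12*w - 400)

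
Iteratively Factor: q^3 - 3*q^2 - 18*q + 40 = (q - 5)*(q^2 + 2*q - 8) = (q - 5)*(q + 4)*(q - 2)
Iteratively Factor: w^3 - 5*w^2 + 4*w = (w)*(w^2 - 5*w + 4) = w*(w - 1)*(w - 4)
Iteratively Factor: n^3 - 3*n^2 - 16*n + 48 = (n + 4)*(n^2 - 7*n + 12) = (n - 3)*(n + 4)*(n - 4)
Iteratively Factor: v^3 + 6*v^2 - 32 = (v + 4)*(v^2 + 2*v - 8) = (v - 2)*(v + 4)*(v + 4)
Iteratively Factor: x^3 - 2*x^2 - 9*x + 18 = (x + 3)*(x^2 - 5*x + 6) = (x - 3)*(x + 3)*(x - 2)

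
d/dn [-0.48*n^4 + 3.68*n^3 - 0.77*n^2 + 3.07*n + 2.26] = -1.92*n^3 + 11.04*n^2 - 1.54*n + 3.07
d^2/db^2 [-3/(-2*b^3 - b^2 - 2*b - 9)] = 6*(-(6*b + 1)*(2*b^3 + b^2 + 2*b + 9) + 4*(3*b^2 + b + 1)^2)/(2*b^3 + b^2 + 2*b + 9)^3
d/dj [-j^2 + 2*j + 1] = 2 - 2*j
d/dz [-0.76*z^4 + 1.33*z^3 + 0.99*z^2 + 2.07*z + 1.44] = -3.04*z^3 + 3.99*z^2 + 1.98*z + 2.07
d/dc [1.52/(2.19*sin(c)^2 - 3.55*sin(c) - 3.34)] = (5.396 - 6.6576*sin(c))*cos(c)/(-2.19*sin(c)^2 + 3.55*sin(c) + 3.34)^2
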